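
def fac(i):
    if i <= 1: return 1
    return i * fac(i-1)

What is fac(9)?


fac(9)
= 9 * fac(8)
= 9 * 8 * fac(7)
= 9 * 8 * 7 * fac(6)
= 9 * 8 * 7 * 6 * fac(5)
= 9 * 8 * 7 * 6 * 5 * fac(4)
= 9 * 8 * 7 * 6 * 5 * 4 * fac(3)
= 9 * 8 * 7 * 6 * 5 * 4 * 3 * fac(2)
= 9 * 8 * 7 * 6 * 5 * 4 * 3 * 2 * fac(1)
= 9 * 8 * 7 * 6 * 5 * 4 * 3 * 2 * 1
= 362880

362880


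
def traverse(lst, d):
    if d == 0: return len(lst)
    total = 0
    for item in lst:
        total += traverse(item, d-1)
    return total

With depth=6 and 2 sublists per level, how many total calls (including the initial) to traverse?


At depth 0 (root): 1 call
At depth 1: each of 1 parents calls traverse on 2 children = 2 calls
At depth 2: each of 2 parents calls traverse on 2 children = 4 calls
At depth 3: each of 4 parents calls traverse on 2 children = 8 calls
At depth 4: each of 8 parents calls traverse on 2 children = 16 calls
At depth 5: each of 16 parents calls traverse on 2 children = 32 calls
At depth 6: each of 32 parents calls traverse on 2 children = 64 calls
Total: 1 + 2 + 4 + 8 + 16 + 32 + 64 = 127

127


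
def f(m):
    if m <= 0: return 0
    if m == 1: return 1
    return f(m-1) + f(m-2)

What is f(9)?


Computing f(9) bottom-up:
f(0) = 0
f(1) = 1
f(2) = f(1) + f(0) = 1 + 0 = 1
f(3) = f(2) + f(1) = 1 + 1 = 2
f(4) = f(3) + f(2) = 2 + 1 = 3
f(5) = f(4) + f(3) = 3 + 2 = 5
f(6) = f(5) + f(4) = 5 + 3 = 8
f(7) = f(6) + f(5) = 8 + 5 = 13
f(8) = f(7) + f(6) = 13 + 8 = 21
f(9) = f(8) + f(7) = 21 + 13 = 34

34


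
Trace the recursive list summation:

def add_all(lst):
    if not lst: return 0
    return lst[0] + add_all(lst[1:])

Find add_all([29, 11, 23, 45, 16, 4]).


add_all([29, 11, 23, 45, 16, 4]) = 29 + add_all([11, 23, 45, 16, 4])
add_all([11, 23, 45, 16, 4]) = 11 + add_all([23, 45, 16, 4])
add_all([23, 45, 16, 4]) = 23 + add_all([45, 16, 4])
add_all([45, 16, 4]) = 45 + add_all([16, 4])
add_all([16, 4]) = 16 + add_all([4])
add_all([4]) = 4 + add_all([])
add_all([]) = 0  (base case)
Total: 29 + 11 + 23 + 45 + 16 + 4 + 0 = 128

128


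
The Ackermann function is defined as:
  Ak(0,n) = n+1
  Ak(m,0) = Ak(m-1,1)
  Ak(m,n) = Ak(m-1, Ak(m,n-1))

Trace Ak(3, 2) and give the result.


Ak(3, 2) = Ak(2, Ak(3, 1))
  Ak(3, 1) = Ak(2, Ak(3, 0))
    Ak(3, 0) = Ak(2, 1)
      Ak(2, 1) = Ak(1, Ak(2, 0))
        Ak(2, 0) = Ak(1, 1)
          Ak(1, 1) = Ak(0, Ak(1, 0))
          Ak(1, 0) = Ak(0, 1)
          Ak(0, 1) = 2
            = Ak(0, 2)
          Ak(0, 2) = 3
        = Ak(1, 3)
        Ak(1, 3) = Ak(0, Ak(1, 2))
          Ak(1, 2) = Ak(0, Ak(1, 1))
          Ak(1, 1) = Ak(0, Ak(1, 0))
          Ak(1, 0) = Ak(0, 1)
          Ak(0, 1) = 2
            = Ak(0, 2)
          Ak(0, 2) = 3
            = Ak(0, 3)
          Ak(0, 3) = 4
          = Ak(0, 4)
          Ak(0, 4) = 5
    = Ak(2, 5)
    Ak(2, 5) = Ak(1, Ak(2, 4))
      Ak(2, 4) = Ak(1, Ak(2, 3))
... (trace truncated)
Result: Ak(3, 2) = 29

29


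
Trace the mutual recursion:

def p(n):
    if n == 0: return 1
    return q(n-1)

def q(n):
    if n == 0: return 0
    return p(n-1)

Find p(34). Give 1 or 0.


p(34) = q(33)
q(33) = p(32)
p(32) = q(31)
q(31) = p(30)
p(30) = q(29)
q(29) = p(28)
p(28) = q(27)
q(27) = p(26)
p(26) = q(25)
q(25) = p(24)
p(24) = q(23)
q(23) = p(22)
p(22) = q(21)
q(21) = p(20)
p(20) = q(19)
q(19) = p(18)
p(18) = q(17)
q(17) = p(16)
p(16) = q(15)
q(15) = p(14)
p(14) = q(13)
q(13) = p(12)
p(12) = q(11)
q(11) = p(10)
p(10) = q(9)
q(9) = p(8)
p(8) = q(7)
q(7) = p(6)
p(6) = q(5)
q(5) = p(4)
p(4) = q(3)
q(3) = p(2)
p(2) = q(1)
q(1) = p(0)
p(0) = 1  (base case)
Result: 1

1


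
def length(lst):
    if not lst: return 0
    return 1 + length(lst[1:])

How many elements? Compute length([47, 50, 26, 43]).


length([47, 50, 26, 43]) = 1 + length([50, 26, 43])
length([50, 26, 43]) = 1 + length([26, 43])
length([26, 43]) = 1 + length([43])
length([43]) = 1 + length([])
length([]) = 0  (base case)
Unwinding: 1 + 1 + 1 + 1 + 0 = 4

4


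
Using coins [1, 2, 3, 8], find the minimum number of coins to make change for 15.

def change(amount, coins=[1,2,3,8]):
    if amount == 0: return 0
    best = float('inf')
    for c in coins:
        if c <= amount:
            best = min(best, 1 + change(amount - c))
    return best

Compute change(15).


Building up with DP:
change(0) = 0
change(1) = min(1+change(0)=1+0=1) = 1
change(2) = min(1+change(1)=1+1=2, 1+change(0)=1+0=1) = 1
change(3) = min(1+change(2)=1+1=2, 1+change(1)=1+1=2, 1+change(0)=1+0=1) = 1
change(4) = min(1+change(3)=1+1=2, 1+change(2)=1+1=2, 1+change(1)=1+1=2) = 2
change(5) = min(1+change(4)=1+2=3, 1+change(3)=1+1=2, 1+change(2)=1+1=2) = 2
change(6) = min(1+change(5)=1+2=3, 1+change(4)=1+2=3, 1+change(3)=1+1=2) = 2
change(7) = min(1+change(6)=1+2=3, 1+change(5)=1+2=3, 1+change(4)=1+2=3) = 3
change(8) = min(1+change(7)=1+3=4, 1+change(6)=1+2=3, 1+change(5)=1+2=3, 1+change(0)=1+0=1) = 1
change(9) = min(1+change(8)=1+1=2, 1+change(7)=1+3=4, 1+change(6)=1+2=3, 1+change(1)=1+1=2) = 2
change(10) = min(1+change(9)=1+2=3, 1+change(8)=1+1=2, 1+change(7)=1+3=4, 1+change(2)=1+1=2) = 2
change(11) = min(1+change(10)=1+2=3, 1+change(9)=1+2=3, 1+change(8)=1+1=2, 1+change(3)=1+1=2) = 2
change(12) = min(1+change(11)=1+2=3, 1+change(10)=1+2=3, 1+change(9)=1+2=3, 1+change(4)=1+2=3) = 3
change(13) = min(1+change(12)=1+3=4, 1+change(11)=1+2=3, 1+change(10)=1+2=3, 1+change(5)=1+2=3) = 3
change(14) = min(1+change(13)=1+3=4, 1+change(12)=1+3=4, 1+change(11)=1+2=3, 1+change(6)=1+2=3) = 3
change(15) = min(1+change(14)=1+3=4, 1+change(13)=1+3=4, 1+change(12)=1+3=4, 1+change(7)=1+3=4) = 4

4


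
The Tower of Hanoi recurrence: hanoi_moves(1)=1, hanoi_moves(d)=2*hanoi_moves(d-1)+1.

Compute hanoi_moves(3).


hanoi_moves(3) = 2 * hanoi_moves(2) + 1
hanoi_moves(2) = 2 * hanoi_moves(1) + 1
hanoi_moves(1) = 1  (base case)
hanoi_moves(2) = 2 * 1 + 1 = 3
hanoi_moves(3) = 2 * 3 + 1 = 7

7


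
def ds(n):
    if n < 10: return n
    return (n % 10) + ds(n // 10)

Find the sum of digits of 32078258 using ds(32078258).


ds(32078258) = 8 + ds(3207825)
ds(3207825) = 5 + ds(320782)
ds(320782) = 2 + ds(32078)
ds(32078) = 8 + ds(3207)
ds(3207) = 7 + ds(320)
ds(320) = 0 + ds(32)
ds(32) = 2 + ds(3)
ds(3) = 3  (base case)
Total: 8 + 5 + 2 + 8 + 7 + 0 + 2 + 3 = 35

35


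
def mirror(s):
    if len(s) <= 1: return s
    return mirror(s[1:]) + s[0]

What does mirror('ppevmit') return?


mirror('ppevmit') = mirror('pevmit') + 'p'
mirror('pevmit') = mirror('evmit') + 'p'
mirror('evmit') = mirror('vmit') + 'e'
mirror('vmit') = mirror('mit') + 'v'
mirror('mit') = mirror('it') + 'm'
mirror('it') = mirror('t') + 'i'
mirror('t') = 't'  (base case)
Concatenating: 't' + 'i' + 'm' + 'v' + 'e' + 'p' + 'p' = 'timvepp'

timvepp


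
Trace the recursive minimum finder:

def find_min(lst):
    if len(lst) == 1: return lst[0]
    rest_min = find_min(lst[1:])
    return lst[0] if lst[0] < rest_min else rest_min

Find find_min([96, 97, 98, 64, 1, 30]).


find_min([96, 97, 98, 64, 1, 30]): compare 96 with find_min([97, 98, 64, 1, 30])
find_min([97, 98, 64, 1, 30]): compare 97 with find_min([98, 64, 1, 30])
find_min([98, 64, 1, 30]): compare 98 with find_min([64, 1, 30])
find_min([64, 1, 30]): compare 64 with find_min([1, 30])
find_min([1, 30]): compare 1 with find_min([30])
find_min([30]) = 30  (base case)
Compare 1 with 30 -> 1
Compare 64 with 1 -> 1
Compare 98 with 1 -> 1
Compare 97 with 1 -> 1
Compare 96 with 1 -> 1

1


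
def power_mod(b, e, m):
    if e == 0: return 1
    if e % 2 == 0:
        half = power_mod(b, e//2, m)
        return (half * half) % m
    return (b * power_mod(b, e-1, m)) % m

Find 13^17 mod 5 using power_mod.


power_mod(13, 17, 5): e is odd, compute power_mod(13, 16, 5)
  power_mod(13, 16, 5): e is even, compute power_mod(13, 8, 5)
    power_mod(13, 8, 5): e is even, compute power_mod(13, 4, 5)
      power_mod(13, 4, 5): e is even, compute power_mod(13, 2, 5)
        power_mod(13, 2, 5): e is even, compute power_mod(13, 1, 5)
          power_mod(13, 1, 5): e is odd, compute power_mod(13, 0, 5)
          power_mod(13, 0, 5) = 1
          (13 * 1) % 5 = 3
        half=3, (3*3) % 5 = 4
      half=4, (4*4) % 5 = 1
    half=1, (1*1) % 5 = 1
  half=1, (1*1) % 5 = 1
(13 * 1) % 5 = 3

3


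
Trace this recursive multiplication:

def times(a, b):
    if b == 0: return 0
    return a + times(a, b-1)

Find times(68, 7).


times(68, 7) = 68 + times(68, 6)
times(68, 6) = 68 + times(68, 5)
times(68, 5) = 68 + times(68, 4)
times(68, 4) = 68 + times(68, 3)
times(68, 3) = 68 + times(68, 2)
times(68, 2) = 68 + times(68, 1)
times(68, 1) = 68 + times(68, 0)
times(68, 0) = 0  (base case)
Total: 68 + 68 + 68 + 68 + 68 + 68 + 68 + 0 = 476

476


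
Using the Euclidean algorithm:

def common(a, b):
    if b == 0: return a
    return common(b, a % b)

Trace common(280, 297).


common(280, 297) = common(297, 280)
common(297, 280) = common(280, 17)
common(280, 17) = common(17, 8)
common(17, 8) = common(8, 1)
common(8, 1) = common(1, 0)
common(1, 0) = 1  (base case)

1


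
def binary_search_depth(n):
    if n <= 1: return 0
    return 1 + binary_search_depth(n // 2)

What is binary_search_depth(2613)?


2613 / 2 = 1306
1306 / 2 = 653
653 / 2 = 326
326 / 2 = 163
163 / 2 = 81
81 / 2 = 40
40 / 2 = 20
20 / 2 = 10
10 / 2 = 5
5 / 2 = 2
2 / 2 = 1
Reached 1 after 11 halvings

11


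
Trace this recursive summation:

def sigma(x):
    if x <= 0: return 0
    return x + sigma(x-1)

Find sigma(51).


sigma(51)
= 51 + 50 + 49 + 48 + 47 + 46 + 45 + 44 + 43 + 42 + 41 + 40 + 39 + 38 + 37 + 36 + 35 + 34 + 33 + 32 + 31 + 30 + 29 + 28 + 27 + 26 + 25 + 24 + 23 + 22 + 21 + 20 + 19 + 18 + 17 + 16 + 15 + 14 + 13 + 12 + 11 + 10 + 9 + 8 + 7 + 6 + 5 + 4 + 3 + 2 + 1 + sigma(0)
= 51 + 50 + 49 + 48 + 47 + 46 + 45 + 44 + 43 + 42 + 41 + 40 + 39 + 38 + 37 + 36 + 35 + 34 + 33 + 32 + 31 + 30 + 29 + 28 + 27 + 26 + 25 + 24 + 23 + 22 + 21 + 20 + 19 + 18 + 17 + 16 + 15 + 14 + 13 + 12 + 11 + 10 + 9 + 8 + 7 + 6 + 5 + 4 + 3 + 2 + 1 + 0
= 1326

1326


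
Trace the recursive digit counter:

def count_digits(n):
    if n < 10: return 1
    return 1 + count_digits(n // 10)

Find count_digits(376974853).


count_digits(376974853) = 1 + count_digits(37697485)
count_digits(37697485) = 1 + count_digits(3769748)
count_digits(3769748) = 1 + count_digits(376974)
count_digits(376974) = 1 + count_digits(37697)
count_digits(37697) = 1 + count_digits(3769)
count_digits(3769) = 1 + count_digits(376)
count_digits(376) = 1 + count_digits(37)
count_digits(37) = 1 + count_digits(3)
count_digits(3) = 1  (base case: 3 < 10)
Unwinding: 1 + 1 + 1 + 1 + 1 + 1 + 1 + 1 + 1 = 9

9


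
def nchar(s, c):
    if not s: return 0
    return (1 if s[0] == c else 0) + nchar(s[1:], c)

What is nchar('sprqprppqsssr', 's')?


s[0]='s' == 's' -> 1
s[0]='p' != 's' -> 0
s[0]='r' != 's' -> 0
s[0]='q' != 's' -> 0
s[0]='p' != 's' -> 0
s[0]='r' != 's' -> 0
s[0]='p' != 's' -> 0
s[0]='p' != 's' -> 0
s[0]='q' != 's' -> 0
s[0]='s' == 's' -> 1
s[0]='s' == 's' -> 1
s[0]='s' == 's' -> 1
s[0]='r' != 's' -> 0
Sum: 1 + 0 + 0 + 0 + 0 + 0 + 0 + 0 + 0 + 1 + 1 + 1 + 0 = 4

4


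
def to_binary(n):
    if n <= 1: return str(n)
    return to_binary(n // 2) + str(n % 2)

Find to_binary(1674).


to_binary(1674) = to_binary(837) + '0'
to_binary(837) = to_binary(418) + '1'
to_binary(418) = to_binary(209) + '0'
to_binary(209) = to_binary(104) + '1'
to_binary(104) = to_binary(52) + '0'
to_binary(52) = to_binary(26) + '0'
to_binary(26) = to_binary(13) + '0'
to_binary(13) = to_binary(6) + '1'
to_binary(6) = to_binary(3) + '0'
to_binary(3) = to_binary(1) + '1'
to_binary(1) = '1'  (base case)
Concatenating: '1' + '1' + '0' + '1' + '0' + '0' + '0' + '1' + '0' + '1' + '0' = '11010001010'

11010001010


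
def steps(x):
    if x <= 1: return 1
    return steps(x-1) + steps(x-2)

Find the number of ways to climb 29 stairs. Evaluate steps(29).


Building up from base cases:
steps(0) = 1
steps(1) = 1
steps(2) = steps(1) + steps(0) = 1 + 1 = 2
steps(3) = steps(2) + steps(1) = 2 + 1 = 3
steps(4) = steps(3) + steps(2) = 3 + 2 = 5
steps(5) = steps(4) + steps(3) = 5 + 3 = 8
steps(6) = steps(5) + steps(4) = 8 + 5 = 13
steps(7) = steps(6) + steps(5) = 13 + 8 = 21
steps(8) = steps(7) + steps(6) = 21 + 13 = 34
steps(9) = steps(8) + steps(7) = 34 + 21 = 55
steps(10) = steps(9) + steps(8) = 55 + 34 = 89
steps(11) = steps(10) + steps(9) = 89 + 55 = 144
steps(12) = steps(11) + steps(10) = 144 + 89 = 233
steps(13) = steps(12) + steps(11) = 233 + 144 = 377
steps(14) = steps(13) + steps(12) = 377 + 233 = 610
steps(15) = steps(14) + steps(13) = 610 + 377 = 987
steps(16) = steps(15) + steps(14) = 987 + 610 = 1597
steps(17) = steps(16) + steps(15) = 1597 + 987 = 2584
steps(18) = steps(17) + steps(16) = 2584 + 1597 = 4181
steps(19) = steps(18) + steps(17) = 4181 + 2584 = 6765
steps(20) = steps(19) + steps(18) = 6765 + 4181 = 10946
steps(21) = steps(20) + steps(19) = 10946 + 6765 = 17711
steps(22) = steps(21) + steps(20) = 17711 + 10946 = 28657
steps(23) = steps(22) + steps(21) = 28657 + 17711 = 46368
steps(24) = steps(23) + steps(22) = 46368 + 28657 = 75025
steps(25) = steps(24) + steps(23) = 75025 + 46368 = 121393
steps(26) = steps(25) + steps(24) = 121393 + 75025 = 196418
steps(27) = steps(26) + steps(25) = 196418 + 121393 = 317811
steps(28) = steps(27) + steps(26) = 317811 + 196418 = 514229
steps(29) = steps(28) + steps(27) = 514229 + 317811 = 832040

832040


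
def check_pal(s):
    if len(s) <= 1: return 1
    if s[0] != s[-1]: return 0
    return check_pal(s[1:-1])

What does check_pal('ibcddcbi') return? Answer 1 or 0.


check_pal('ibcddcbi'): s[0]='i' == s[-1]='i' -> check check_pal('bcddcb')
check_pal('bcddcb'): s[0]='b' == s[-1]='b' -> check check_pal('cddc')
check_pal('cddc'): s[0]='c' == s[-1]='c' -> check check_pal('dd')
check_pal('dd'): s[0]='d' == s[-1]='d' -> check check_pal('')
check_pal(''): len <= 1 -> return 1  (base case)
Result: 1 (palindrome)

1


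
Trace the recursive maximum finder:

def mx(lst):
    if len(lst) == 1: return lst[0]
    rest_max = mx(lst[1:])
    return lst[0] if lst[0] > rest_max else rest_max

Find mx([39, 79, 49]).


mx([39, 79, 49]): compare 39 with mx([79, 49])
mx([79, 49]): compare 79 with mx([49])
mx([49]) = 49  (base case)
Compare 79 with 49 -> 79
Compare 39 with 79 -> 79

79


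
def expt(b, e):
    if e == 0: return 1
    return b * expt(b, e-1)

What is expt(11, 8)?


expt(11, 8)
= 11 * expt(11, 7)
= 11 * 11 * expt(11, 6)
= 11 * 11 * 11 * expt(11, 5)
= 11 * 11 * 11 * 11 * expt(11, 4)
= 11 * 11 * 11 * 11 * 11 * expt(11, 3)
= 11 * 11 * 11 * 11 * 11 * 11 * expt(11, 2)
= 11 * 11 * 11 * 11 * 11 * 11 * 11 * expt(11, 1)
= 11 * 11 * 11 * 11 * 11 * 11 * 11 * 11 * expt(11, 0)
= 11 * 11 * 11 * 11 * 11 * 11 * 11 * 11 * 1
= 214358881

214358881


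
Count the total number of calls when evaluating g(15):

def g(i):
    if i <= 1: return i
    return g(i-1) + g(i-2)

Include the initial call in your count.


Let C(n) = total calls for g(n)
C(0) = 1, C(1) = 1
C(2) = 1 + C(1) + C(0) = 1 + 1 + 1 = 3
C(3) = 1 + C(2) + C(1) = 1 + 3 + 1 = 5
C(4) = 1 + C(3) + C(2) = 1 + 5 + 3 = 9
C(5) = 1 + C(4) + C(3) = 1 + 9 + 5 = 15
C(6) = 1 + C(5) + C(4) = 1 + 15 + 9 = 25
C(7) = 1 + C(6) + C(5) = 1 + 25 + 15 = 41
C(8) = 1 + C(7) + C(6) = 1 + 41 + 25 = 67
C(9) = 1 + C(8) + C(7) = 1 + 67 + 41 = 109
C(10) = 1 + C(9) + C(8) = 1 + 109 + 67 = 177
C(11) = 1 + C(10) + C(9) = 1 + 177 + 109 = 287
C(12) = 1 + C(11) + C(10) = 1 + 287 + 177 = 465
C(13) = 1 + C(12) + C(11) = 1 + 465 + 287 = 753
C(14) = 1 + C(13) + C(12) = 1 + 753 + 465 = 1219
C(15) = 1 + C(14) + C(13) = 1 + 1219 + 753 = 1973

1973


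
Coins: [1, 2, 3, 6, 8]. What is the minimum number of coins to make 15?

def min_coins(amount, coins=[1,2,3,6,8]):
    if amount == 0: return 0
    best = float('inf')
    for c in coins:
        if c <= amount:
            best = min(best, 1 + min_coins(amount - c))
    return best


Building up with DP:
min_coins(0) = 0
min_coins(1) = min(1+min_coins(0)=1+0=1) = 1
min_coins(2) = min(1+min_coins(1)=1+1=2, 1+min_coins(0)=1+0=1) = 1
min_coins(3) = min(1+min_coins(2)=1+1=2, 1+min_coins(1)=1+1=2, 1+min_coins(0)=1+0=1) = 1
min_coins(4) = min(1+min_coins(3)=1+1=2, 1+min_coins(2)=1+1=2, 1+min_coins(1)=1+1=2) = 2
min_coins(5) = min(1+min_coins(4)=1+2=3, 1+min_coins(3)=1+1=2, 1+min_coins(2)=1+1=2) = 2
min_coins(6) = min(1+min_coins(5)=1+2=3, 1+min_coins(4)=1+2=3, 1+min_coins(3)=1+1=2, 1+min_coins(0)=1+0=1) = 1
min_coins(7) = min(1+min_coins(6)=1+1=2, 1+min_coins(5)=1+2=3, 1+min_coins(4)=1+2=3, 1+min_coins(1)=1+1=2) = 2
min_coins(8) = min(1+min_coins(7)=1+2=3, 1+min_coins(6)=1+1=2, 1+min_coins(5)=1+2=3, 1+min_coins(2)=1+1=2, 1+min_coins(0)=1+0=1) = 1
min_coins(9) = min(1+min_coins(8)=1+1=2, 1+min_coins(7)=1+2=3, 1+min_coins(6)=1+1=2, 1+min_coins(3)=1+1=2, 1+min_coins(1)=1+1=2) = 2
min_coins(10) = min(1+min_coins(9)=1+2=3, 1+min_coins(8)=1+1=2, 1+min_coins(7)=1+2=3, 1+min_coins(4)=1+2=3, 1+min_coins(2)=1+1=2) = 2
min_coins(11) = min(1+min_coins(10)=1+2=3, 1+min_coins(9)=1+2=3, 1+min_coins(8)=1+1=2, 1+min_coins(5)=1+2=3, 1+min_coins(3)=1+1=2) = 2
min_coins(12) = min(1+min_coins(11)=1+2=3, 1+min_coins(10)=1+2=3, 1+min_coins(9)=1+2=3, 1+min_coins(6)=1+1=2, 1+min_coins(4)=1+2=3) = 2
min_coins(13) = min(1+min_coins(12)=1+2=3, 1+min_coins(11)=1+2=3, 1+min_coins(10)=1+2=3, 1+min_coins(7)=1+2=3, 1+min_coins(5)=1+2=3) = 3
min_coins(14) = min(1+min_coins(13)=1+3=4, 1+min_coins(12)=1+2=3, 1+min_coins(11)=1+2=3, 1+min_coins(8)=1+1=2, 1+min_coins(6)=1+1=2) = 2
min_coins(15) = min(1+min_coins(14)=1+2=3, 1+min_coins(13)=1+3=4, 1+min_coins(12)=1+2=3, 1+min_coins(9)=1+2=3, 1+min_coins(7)=1+2=3) = 3

3


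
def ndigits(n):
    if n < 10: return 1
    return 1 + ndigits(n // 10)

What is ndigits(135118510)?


ndigits(135118510) = 1 + ndigits(13511851)
ndigits(13511851) = 1 + ndigits(1351185)
ndigits(1351185) = 1 + ndigits(135118)
ndigits(135118) = 1 + ndigits(13511)
ndigits(13511) = 1 + ndigits(1351)
ndigits(1351) = 1 + ndigits(135)
ndigits(135) = 1 + ndigits(13)
ndigits(13) = 1 + ndigits(1)
ndigits(1) = 1  (base case: 1 < 10)
Unwinding: 1 + 1 + 1 + 1 + 1 + 1 + 1 + 1 + 1 = 9

9


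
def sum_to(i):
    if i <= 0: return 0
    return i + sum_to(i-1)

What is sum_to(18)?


sum_to(18)
= 18 + 17 + 16 + 15 + 14 + 13 + 12 + 11 + 10 + 9 + 8 + 7 + 6 + 5 + 4 + 3 + 2 + 1 + sum_to(0)
= 18 + 17 + 16 + 15 + 14 + 13 + 12 + 11 + 10 + 9 + 8 + 7 + 6 + 5 + 4 + 3 + 2 + 1 + 0
= 171

171


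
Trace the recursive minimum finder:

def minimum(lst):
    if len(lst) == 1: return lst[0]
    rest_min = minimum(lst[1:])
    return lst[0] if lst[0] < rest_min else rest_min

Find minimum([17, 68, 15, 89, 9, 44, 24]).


minimum([17, 68, 15, 89, 9, 44, 24]): compare 17 with minimum([68, 15, 89, 9, 44, 24])
minimum([68, 15, 89, 9, 44, 24]): compare 68 with minimum([15, 89, 9, 44, 24])
minimum([15, 89, 9, 44, 24]): compare 15 with minimum([89, 9, 44, 24])
minimum([89, 9, 44, 24]): compare 89 with minimum([9, 44, 24])
minimum([9, 44, 24]): compare 9 with minimum([44, 24])
minimum([44, 24]): compare 44 with minimum([24])
minimum([24]) = 24  (base case)
Compare 44 with 24 -> 24
Compare 9 with 24 -> 9
Compare 89 with 9 -> 9
Compare 15 with 9 -> 9
Compare 68 with 9 -> 9
Compare 17 with 9 -> 9

9


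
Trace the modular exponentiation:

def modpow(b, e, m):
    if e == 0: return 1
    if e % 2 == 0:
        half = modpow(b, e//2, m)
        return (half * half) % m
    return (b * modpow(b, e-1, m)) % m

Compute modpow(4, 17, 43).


modpow(4, 17, 43): e is odd, compute modpow(4, 16, 43)
  modpow(4, 16, 43): e is even, compute modpow(4, 8, 43)
    modpow(4, 8, 43): e is even, compute modpow(4, 4, 43)
      modpow(4, 4, 43): e is even, compute modpow(4, 2, 43)
        modpow(4, 2, 43): e is even, compute modpow(4, 1, 43)
          modpow(4, 1, 43): e is odd, compute modpow(4, 0, 43)
          modpow(4, 0, 43) = 1
          (4 * 1) % 43 = 4
        half=4, (4*4) % 43 = 16
      half=16, (16*16) % 43 = 41
    half=41, (41*41) % 43 = 4
  half=4, (4*4) % 43 = 16
(4 * 16) % 43 = 21

21


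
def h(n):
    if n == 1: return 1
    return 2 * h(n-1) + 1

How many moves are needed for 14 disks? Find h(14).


h(14) = 2 * h(13) + 1
h(13) = 2 * h(12) + 1
h(12) = 2 * h(11) + 1
h(11) = 2 * h(10) + 1
h(10) = 2 * h(9) + 1
h(9) = 2 * h(8) + 1
h(8) = 2 * h(7) + 1
h(7) = 2 * h(6) + 1
h(6) = 2 * h(5) + 1
h(5) = 2 * h(4) + 1
h(4) = 2 * h(3) + 1
h(3) = 2 * h(2) + 1
h(2) = 2 * h(1) + 1
h(1) = 1  (base case)
h(2) = 2 * 1 + 1 = 3
h(3) = 2 * 3 + 1 = 7
h(4) = 2 * 7 + 1 = 15
h(5) = 2 * 15 + 1 = 31
h(6) = 2 * 31 + 1 = 63
h(7) = 2 * 63 + 1 = 127
h(8) = 2 * 127 + 1 = 255
h(9) = 2 * 255 + 1 = 511
h(10) = 2 * 511 + 1 = 1023
h(11) = 2 * 1023 + 1 = 2047
h(12) = 2 * 2047 + 1 = 4095
h(13) = 2 * 4095 + 1 = 8191
h(14) = 2 * 8191 + 1 = 16383

16383


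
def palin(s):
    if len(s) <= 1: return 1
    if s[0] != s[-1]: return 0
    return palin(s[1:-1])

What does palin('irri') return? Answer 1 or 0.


palin('irri'): s[0]='i' == s[-1]='i' -> check palin('rr')
palin('rr'): s[0]='r' == s[-1]='r' -> check palin('')
palin(''): len <= 1 -> return 1  (base case)
Result: 1 (palindrome)

1


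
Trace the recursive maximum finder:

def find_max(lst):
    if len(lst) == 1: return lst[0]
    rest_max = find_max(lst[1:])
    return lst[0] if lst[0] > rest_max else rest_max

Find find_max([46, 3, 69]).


find_max([46, 3, 69]): compare 46 with find_max([3, 69])
find_max([3, 69]): compare 3 with find_max([69])
find_max([69]) = 69  (base case)
Compare 3 with 69 -> 69
Compare 46 with 69 -> 69

69


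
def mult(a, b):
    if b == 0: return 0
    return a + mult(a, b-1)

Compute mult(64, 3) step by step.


mult(64, 3) = 64 + mult(64, 2)
mult(64, 2) = 64 + mult(64, 1)
mult(64, 1) = 64 + mult(64, 0)
mult(64, 0) = 0  (base case)
Total: 64 + 64 + 64 + 0 = 192

192


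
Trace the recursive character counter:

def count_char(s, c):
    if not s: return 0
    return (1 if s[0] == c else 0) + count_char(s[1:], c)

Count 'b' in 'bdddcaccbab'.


s[0]='b' == 'b' -> 1
s[0]='d' != 'b' -> 0
s[0]='d' != 'b' -> 0
s[0]='d' != 'b' -> 0
s[0]='c' != 'b' -> 0
s[0]='a' != 'b' -> 0
s[0]='c' != 'b' -> 0
s[0]='c' != 'b' -> 0
s[0]='b' == 'b' -> 1
s[0]='a' != 'b' -> 0
s[0]='b' == 'b' -> 1
Sum: 1 + 0 + 0 + 0 + 0 + 0 + 0 + 0 + 1 + 0 + 1 = 3

3


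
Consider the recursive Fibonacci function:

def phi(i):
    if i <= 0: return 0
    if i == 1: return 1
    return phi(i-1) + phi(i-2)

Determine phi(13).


Computing phi(13) bottom-up:
phi(0) = 0
phi(1) = 1
phi(2) = phi(1) + phi(0) = 1 + 0 = 1
phi(3) = phi(2) + phi(1) = 1 + 1 = 2
phi(4) = phi(3) + phi(2) = 2 + 1 = 3
phi(5) = phi(4) + phi(3) = 3 + 2 = 5
phi(6) = phi(5) + phi(4) = 5 + 3 = 8
phi(7) = phi(6) + phi(5) = 8 + 5 = 13
phi(8) = phi(7) + phi(6) = 13 + 8 = 21
phi(9) = phi(8) + phi(7) = 21 + 13 = 34
phi(10) = phi(9) + phi(8) = 34 + 21 = 55
phi(11) = phi(10) + phi(9) = 55 + 34 = 89
phi(12) = phi(11) + phi(10) = 89 + 55 = 144
phi(13) = phi(12) + phi(11) = 144 + 89 = 233

233


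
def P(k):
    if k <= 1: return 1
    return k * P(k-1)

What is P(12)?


P(12)
= 12 * P(11)
= 12 * 11 * P(10)
= 12 * 11 * 10 * P(9)
= 12 * 11 * 10 * 9 * P(8)
= 12 * 11 * 10 * 9 * 8 * P(7)
= 12 * 11 * 10 * 9 * 8 * 7 * P(6)
= 12 * 11 * 10 * 9 * 8 * 7 * 6 * P(5)
= 12 * 11 * 10 * 9 * 8 * 7 * 6 * 5 * P(4)
= 12 * 11 * 10 * 9 * 8 * 7 * 6 * 5 * 4 * P(3)
= 12 * 11 * 10 * 9 * 8 * 7 * 6 * 5 * 4 * 3 * P(2)
= 12 * 11 * 10 * 9 * 8 * 7 * 6 * 5 * 4 * 3 * 2 * P(1)
= 12 * 11 * 10 * 9 * 8 * 7 * 6 * 5 * 4 * 3 * 2 * 1
= 479001600

479001600


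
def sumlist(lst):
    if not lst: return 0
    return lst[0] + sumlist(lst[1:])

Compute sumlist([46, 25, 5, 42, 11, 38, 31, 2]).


sumlist([46, 25, 5, 42, 11, 38, 31, 2]) = 46 + sumlist([25, 5, 42, 11, 38, 31, 2])
sumlist([25, 5, 42, 11, 38, 31, 2]) = 25 + sumlist([5, 42, 11, 38, 31, 2])
sumlist([5, 42, 11, 38, 31, 2]) = 5 + sumlist([42, 11, 38, 31, 2])
sumlist([42, 11, 38, 31, 2]) = 42 + sumlist([11, 38, 31, 2])
sumlist([11, 38, 31, 2]) = 11 + sumlist([38, 31, 2])
sumlist([38, 31, 2]) = 38 + sumlist([31, 2])
sumlist([31, 2]) = 31 + sumlist([2])
sumlist([2]) = 2 + sumlist([])
sumlist([]) = 0  (base case)
Total: 46 + 25 + 5 + 42 + 11 + 38 + 31 + 2 + 0 = 200

200


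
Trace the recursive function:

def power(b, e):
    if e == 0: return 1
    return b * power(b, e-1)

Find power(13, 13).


power(13, 13)
= 13 * power(13, 12)
= 13 * 13 * power(13, 11)
= 13 * 13 * 13 * power(13, 10)
= 13 * 13 * 13 * 13 * power(13, 9)
= 13 * 13 * 13 * 13 * 13 * power(13, 8)
= 13 * 13 * 13 * 13 * 13 * 13 * power(13, 7)
= 13 * 13 * 13 * 13 * 13 * 13 * 13 * power(13, 6)
= 13 * 13 * 13 * 13 * 13 * 13 * 13 * 13 * power(13, 5)
= 13 * 13 * 13 * 13 * 13 * 13 * 13 * 13 * 13 * power(13, 4)
= 13 * 13 * 13 * 13 * 13 * 13 * 13 * 13 * 13 * 13 * power(13, 3)
= 13 * 13 * 13 * 13 * 13 * 13 * 13 * 13 * 13 * 13 * 13 * power(13, 2)
= 13 * 13 * 13 * 13 * 13 * 13 * 13 * 13 * 13 * 13 * 13 * 13 * power(13, 1)
= 13 * 13 * 13 * 13 * 13 * 13 * 13 * 13 * 13 * 13 * 13 * 13 * 13 * power(13, 0)
= 13 * 13 * 13 * 13 * 13 * 13 * 13 * 13 * 13 * 13 * 13 * 13 * 13 * 1
= 302875106592253

302875106592253


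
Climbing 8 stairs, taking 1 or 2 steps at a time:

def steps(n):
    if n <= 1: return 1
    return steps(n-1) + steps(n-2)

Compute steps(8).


Building up from base cases:
steps(0) = 1
steps(1) = 1
steps(2) = steps(1) + steps(0) = 1 + 1 = 2
steps(3) = steps(2) + steps(1) = 2 + 1 = 3
steps(4) = steps(3) + steps(2) = 3 + 2 = 5
steps(5) = steps(4) + steps(3) = 5 + 3 = 8
steps(6) = steps(5) + steps(4) = 8 + 5 = 13
steps(7) = steps(6) + steps(5) = 13 + 8 = 21
steps(8) = steps(7) + steps(6) = 21 + 13 = 34

34


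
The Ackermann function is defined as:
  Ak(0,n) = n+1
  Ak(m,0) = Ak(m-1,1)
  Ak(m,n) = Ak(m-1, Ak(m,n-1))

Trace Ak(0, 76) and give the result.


Ak(0, 76) = 77
Result: Ak(0, 76) = 77

77


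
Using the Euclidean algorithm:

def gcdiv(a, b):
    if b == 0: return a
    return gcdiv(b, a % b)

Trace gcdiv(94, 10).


gcdiv(94, 10) = gcdiv(10, 4)
gcdiv(10, 4) = gcdiv(4, 2)
gcdiv(4, 2) = gcdiv(2, 0)
gcdiv(2, 0) = 2  (base case)

2


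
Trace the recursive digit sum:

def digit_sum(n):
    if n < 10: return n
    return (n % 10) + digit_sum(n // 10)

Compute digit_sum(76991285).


digit_sum(76991285) = 5 + digit_sum(7699128)
digit_sum(7699128) = 8 + digit_sum(769912)
digit_sum(769912) = 2 + digit_sum(76991)
digit_sum(76991) = 1 + digit_sum(7699)
digit_sum(7699) = 9 + digit_sum(769)
digit_sum(769) = 9 + digit_sum(76)
digit_sum(76) = 6 + digit_sum(7)
digit_sum(7) = 7  (base case)
Total: 5 + 8 + 2 + 1 + 9 + 9 + 6 + 7 = 47

47


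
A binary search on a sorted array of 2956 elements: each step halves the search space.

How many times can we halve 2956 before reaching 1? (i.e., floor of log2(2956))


2956 / 2 = 1478
1478 / 2 = 739
739 / 2 = 369
369 / 2 = 184
184 / 2 = 92
92 / 2 = 46
46 / 2 = 23
23 / 2 = 11
11 / 2 = 5
5 / 2 = 2
2 / 2 = 1
Reached 1 after 11 halvings

11


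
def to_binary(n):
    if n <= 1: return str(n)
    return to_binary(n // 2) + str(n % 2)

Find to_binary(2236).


to_binary(2236) = to_binary(1118) + '0'
to_binary(1118) = to_binary(559) + '0'
to_binary(559) = to_binary(279) + '1'
to_binary(279) = to_binary(139) + '1'
to_binary(139) = to_binary(69) + '1'
to_binary(69) = to_binary(34) + '1'
to_binary(34) = to_binary(17) + '0'
to_binary(17) = to_binary(8) + '1'
to_binary(8) = to_binary(4) + '0'
to_binary(4) = to_binary(2) + '0'
to_binary(2) = to_binary(1) + '0'
to_binary(1) = '1'  (base case)
Concatenating: '1' + '0' + '0' + '0' + '1' + '0' + '1' + '1' + '1' + '1' + '0' + '0' = '100010111100'

100010111100


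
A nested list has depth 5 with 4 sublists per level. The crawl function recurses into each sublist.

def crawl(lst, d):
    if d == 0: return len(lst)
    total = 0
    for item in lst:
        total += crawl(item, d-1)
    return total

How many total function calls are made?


At depth 0 (root): 1 call
At depth 1: each of 1 parents calls crawl on 4 children = 4 calls
At depth 2: each of 4 parents calls crawl on 4 children = 16 calls
At depth 3: each of 16 parents calls crawl on 4 children = 64 calls
At depth 4: each of 64 parents calls crawl on 4 children = 256 calls
At depth 5: each of 256 parents calls crawl on 4 children = 1024 calls
Total: 1 + 4 + 16 + 64 + 256 + 1024 = 1365

1365


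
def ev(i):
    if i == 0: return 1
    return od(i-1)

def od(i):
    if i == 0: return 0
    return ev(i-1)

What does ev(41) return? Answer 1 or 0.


ev(41) = od(40)
od(40) = ev(39)
ev(39) = od(38)
od(38) = ev(37)
ev(37) = od(36)
od(36) = ev(35)
ev(35) = od(34)
od(34) = ev(33)
ev(33) = od(32)
od(32) = ev(31)
ev(31) = od(30)
od(30) = ev(29)
ev(29) = od(28)
od(28) = ev(27)
ev(27) = od(26)
od(26) = ev(25)
ev(25) = od(24)
od(24) = ev(23)
ev(23) = od(22)
od(22) = ev(21)
ev(21) = od(20)
od(20) = ev(19)
ev(19) = od(18)
od(18) = ev(17)
ev(17) = od(16)
od(16) = ev(15)
ev(15) = od(14)
od(14) = ev(13)
ev(13) = od(12)
od(12) = ev(11)
ev(11) = od(10)
od(10) = ev(9)
ev(9) = od(8)
od(8) = ev(7)
ev(7) = od(6)
od(6) = ev(5)
ev(5) = od(4)
od(4) = ev(3)
ev(3) = od(2)
od(2) = ev(1)
ev(1) = od(0)
od(0) = 0  (base case)
Result: 0

0


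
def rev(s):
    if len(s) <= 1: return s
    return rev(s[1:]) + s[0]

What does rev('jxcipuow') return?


rev('jxcipuow') = rev('xcipuow') + 'j'
rev('xcipuow') = rev('cipuow') + 'x'
rev('cipuow') = rev('ipuow') + 'c'
rev('ipuow') = rev('puow') + 'i'
rev('puow') = rev('uow') + 'p'
rev('uow') = rev('ow') + 'u'
rev('ow') = rev('w') + 'o'
rev('w') = 'w'  (base case)
Concatenating: 'w' + 'o' + 'u' + 'p' + 'i' + 'c' + 'x' + 'j' = 'woupicxj'

woupicxj


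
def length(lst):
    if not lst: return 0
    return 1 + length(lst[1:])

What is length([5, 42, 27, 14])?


length([5, 42, 27, 14]) = 1 + length([42, 27, 14])
length([42, 27, 14]) = 1 + length([27, 14])
length([27, 14]) = 1 + length([14])
length([14]) = 1 + length([])
length([]) = 0  (base case)
Unwinding: 1 + 1 + 1 + 1 + 0 = 4

4


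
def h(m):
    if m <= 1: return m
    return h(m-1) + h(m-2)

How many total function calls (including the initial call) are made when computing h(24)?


Let C(n) = total calls for h(n)
C(0) = 1, C(1) = 1
C(2) = 1 + C(1) + C(0) = 1 + 1 + 1 = 3
C(3) = 1 + C(2) + C(1) = 1 + 3 + 1 = 5
C(4) = 1 + C(3) + C(2) = 1 + 5 + 3 = 9
C(5) = 1 + C(4) + C(3) = 1 + 9 + 5 = 15
C(6) = 1 + C(5) + C(4) = 1 + 15 + 9 = 25
C(7) = 1 + C(6) + C(5) = 1 + 25 + 15 = 41
C(8) = 1 + C(7) + C(6) = 1 + 41 + 25 = 67
C(9) = 1 + C(8) + C(7) = 1 + 67 + 41 = 109
C(10) = 1 + C(9) + C(8) = 1 + 109 + 67 = 177
C(11) = 1 + C(10) + C(9) = 1 + 177 + 109 = 287
C(12) = 1 + C(11) + C(10) = 1 + 287 + 177 = 465
C(13) = 1 + C(12) + C(11) = 1 + 465 + 287 = 753
C(14) = 1 + C(13) + C(12) = 1 + 753 + 465 = 1219
C(15) = 1 + C(14) + C(13) = 1 + 1219 + 753 = 1973
C(16) = 1 + C(15) + C(14) = 1 + 1973 + 1219 = 3193
C(17) = 1 + C(16) + C(15) = 1 + 3193 + 1973 = 5167
C(18) = 1 + C(17) + C(16) = 1 + 5167 + 3193 = 8361
C(19) = 1 + C(18) + C(17) = 1 + 8361 + 5167 = 13529
C(20) = 1 + C(19) + C(18) = 1 + 13529 + 8361 = 21891
C(21) = 1 + C(20) + C(19) = 1 + 21891 + 13529 = 35421
C(22) = 1 + C(21) + C(20) = 1 + 35421 + 21891 = 57313
C(23) = 1 + C(22) + C(21) = 1 + 57313 + 35421 = 92735
C(24) = 1 + C(23) + C(22) = 1 + 92735 + 57313 = 150049

150049


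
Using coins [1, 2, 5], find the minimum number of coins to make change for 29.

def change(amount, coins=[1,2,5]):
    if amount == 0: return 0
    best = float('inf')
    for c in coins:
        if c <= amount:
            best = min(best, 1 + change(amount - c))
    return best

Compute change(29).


Building up with DP:
change(0) = 0
change(1) = min(1+change(0)=1+0=1) = 1
change(2) = min(1+change(1)=1+1=2, 1+change(0)=1+0=1) = 1
change(3) = min(1+change(2)=1+1=2, 1+change(1)=1+1=2) = 2
change(4) = min(1+change(3)=1+2=3, 1+change(2)=1+1=2) = 2
change(5) = min(1+change(4)=1+2=3, 1+change(3)=1+2=3, 1+change(0)=1+0=1) = 1
change(6) = min(1+change(5)=1+1=2, 1+change(4)=1+2=3, 1+change(1)=1+1=2) = 2
change(7) = min(1+change(6)=1+2=3, 1+change(5)=1+1=2, 1+change(2)=1+1=2) = 2
change(8) = min(1+change(7)=1+2=3, 1+change(6)=1+2=3, 1+change(3)=1+2=3) = 3
change(9) = min(1+change(8)=1+3=4, 1+change(7)=1+2=3, 1+change(4)=1+2=3) = 3
change(10) = min(1+change(9)=1+3=4, 1+change(8)=1+3=4, 1+change(5)=1+1=2) = 2
change(11) = min(1+change(10)=1+2=3, 1+change(9)=1+3=4, 1+change(6)=1+2=3) = 3
change(12) = min(1+change(11)=1+3=4, 1+change(10)=1+2=3, 1+change(7)=1+2=3) = 3
change(13) = min(1+change(12)=1+3=4, 1+change(11)=1+3=4, 1+change(8)=1+3=4) = 4
change(14) = min(1+change(13)=1+4=5, 1+change(12)=1+3=4, 1+change(9)=1+3=4) = 4
change(15) = min(1+change(14)=1+4=5, 1+change(13)=1+4=5, 1+change(10)=1+2=3) = 3
change(16) = min(1+change(15)=1+3=4, 1+change(14)=1+4=5, 1+change(11)=1+3=4) = 4
change(17) = min(1+change(16)=1+4=5, 1+change(15)=1+3=4, 1+change(12)=1+3=4) = 4
change(18) = min(1+change(17)=1+4=5, 1+change(16)=1+4=5, 1+change(13)=1+4=5) = 5
change(19) = min(1+change(18)=1+5=6, 1+change(17)=1+4=5, 1+change(14)=1+4=5) = 5
change(20) = min(1+change(19)=1+5=6, 1+change(18)=1+5=6, 1+change(15)=1+3=4) = 4
change(21) = min(1+change(20)=1+4=5, 1+change(19)=1+5=6, 1+change(16)=1+4=5) = 5
change(22) = min(1+change(21)=1+5=6, 1+change(20)=1+4=5, 1+change(17)=1+4=5) = 5
change(23) = min(1+change(22)=1+5=6, 1+change(21)=1+5=6, 1+change(18)=1+5=6) = 6
change(24) = min(1+change(23)=1+6=7, 1+change(22)=1+5=6, 1+change(19)=1+5=6) = 6
change(25) = min(1+change(24)=1+6=7, 1+change(23)=1+6=7, 1+change(20)=1+4=5) = 5
change(26) = min(1+change(25)=1+5=6, 1+change(24)=1+6=7, 1+change(21)=1+5=6) = 6
change(27) = min(1+change(26)=1+6=7, 1+change(25)=1+5=6, 1+change(22)=1+5=6) = 6
change(28) = min(1+change(27)=1+6=7, 1+change(26)=1+6=7, 1+change(23)=1+6=7) = 7
change(29) = min(1+change(28)=1+7=8, 1+change(27)=1+6=7, 1+change(24)=1+6=7) = 7

7


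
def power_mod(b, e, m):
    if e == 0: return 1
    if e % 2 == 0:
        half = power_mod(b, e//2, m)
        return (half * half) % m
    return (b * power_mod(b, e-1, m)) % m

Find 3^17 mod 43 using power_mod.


power_mod(3, 17, 43): e is odd, compute power_mod(3, 16, 43)
  power_mod(3, 16, 43): e is even, compute power_mod(3, 8, 43)
    power_mod(3, 8, 43): e is even, compute power_mod(3, 4, 43)
      power_mod(3, 4, 43): e is even, compute power_mod(3, 2, 43)
        power_mod(3, 2, 43): e is even, compute power_mod(3, 1, 43)
          power_mod(3, 1, 43): e is odd, compute power_mod(3, 0, 43)
          power_mod(3, 0, 43) = 1
          (3 * 1) % 43 = 3
        half=3, (3*3) % 43 = 9
      half=9, (9*9) % 43 = 38
    half=38, (38*38) % 43 = 25
  half=25, (25*25) % 43 = 23
(3 * 23) % 43 = 26

26


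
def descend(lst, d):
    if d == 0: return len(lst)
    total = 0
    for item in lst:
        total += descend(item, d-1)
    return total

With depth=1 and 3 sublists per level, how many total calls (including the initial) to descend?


At depth 0 (root): 1 call
At depth 1: each of 1 parents calls descend on 3 children = 3 calls
Total: 1 + 3 = 4

4


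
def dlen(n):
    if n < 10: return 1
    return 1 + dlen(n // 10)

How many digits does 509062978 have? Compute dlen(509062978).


dlen(509062978) = 1 + dlen(50906297)
dlen(50906297) = 1 + dlen(5090629)
dlen(5090629) = 1 + dlen(509062)
dlen(509062) = 1 + dlen(50906)
dlen(50906) = 1 + dlen(5090)
dlen(5090) = 1 + dlen(509)
dlen(509) = 1 + dlen(50)
dlen(50) = 1 + dlen(5)
dlen(5) = 1  (base case: 5 < 10)
Unwinding: 1 + 1 + 1 + 1 + 1 + 1 + 1 + 1 + 1 = 9

9


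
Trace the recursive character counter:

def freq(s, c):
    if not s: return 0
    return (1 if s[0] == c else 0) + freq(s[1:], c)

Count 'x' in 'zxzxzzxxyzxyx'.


s[0]='z' != 'x' -> 0
s[0]='x' == 'x' -> 1
s[0]='z' != 'x' -> 0
s[0]='x' == 'x' -> 1
s[0]='z' != 'x' -> 0
s[0]='z' != 'x' -> 0
s[0]='x' == 'x' -> 1
s[0]='x' == 'x' -> 1
s[0]='y' != 'x' -> 0
s[0]='z' != 'x' -> 0
s[0]='x' == 'x' -> 1
s[0]='y' != 'x' -> 0
s[0]='x' == 'x' -> 1
Sum: 0 + 1 + 0 + 1 + 0 + 0 + 1 + 1 + 0 + 0 + 1 + 0 + 1 = 6

6


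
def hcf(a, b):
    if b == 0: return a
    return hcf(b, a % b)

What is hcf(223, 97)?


hcf(223, 97) = hcf(97, 29)
hcf(97, 29) = hcf(29, 10)
hcf(29, 10) = hcf(10, 9)
hcf(10, 9) = hcf(9, 1)
hcf(9, 1) = hcf(1, 0)
hcf(1, 0) = 1  (base case)

1


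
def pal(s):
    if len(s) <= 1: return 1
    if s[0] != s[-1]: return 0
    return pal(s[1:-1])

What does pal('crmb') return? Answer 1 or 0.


pal('crmb'): s[0]='c' != s[-1]='b' -> return 0
Result: 0 (not a palindrome)

0


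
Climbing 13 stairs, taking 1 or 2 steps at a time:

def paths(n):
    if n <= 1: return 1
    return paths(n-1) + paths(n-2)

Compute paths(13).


Building up from base cases:
paths(0) = 1
paths(1) = 1
paths(2) = paths(1) + paths(0) = 1 + 1 = 2
paths(3) = paths(2) + paths(1) = 2 + 1 = 3
paths(4) = paths(3) + paths(2) = 3 + 2 = 5
paths(5) = paths(4) + paths(3) = 5 + 3 = 8
paths(6) = paths(5) + paths(4) = 8 + 5 = 13
paths(7) = paths(6) + paths(5) = 13 + 8 = 21
paths(8) = paths(7) + paths(6) = 21 + 13 = 34
paths(9) = paths(8) + paths(7) = 34 + 21 = 55
paths(10) = paths(9) + paths(8) = 55 + 34 = 89
paths(11) = paths(10) + paths(9) = 89 + 55 = 144
paths(12) = paths(11) + paths(10) = 144 + 89 = 233
paths(13) = paths(12) + paths(11) = 233 + 144 = 377

377


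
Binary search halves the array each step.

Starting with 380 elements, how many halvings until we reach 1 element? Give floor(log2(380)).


380 / 2 = 190
190 / 2 = 95
95 / 2 = 47
47 / 2 = 23
23 / 2 = 11
11 / 2 = 5
5 / 2 = 2
2 / 2 = 1
Reached 1 after 8 halvings

8


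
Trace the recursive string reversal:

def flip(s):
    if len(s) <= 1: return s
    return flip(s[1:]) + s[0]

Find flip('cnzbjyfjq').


flip('cnzbjyfjq') = flip('nzbjyfjq') + 'c'
flip('nzbjyfjq') = flip('zbjyfjq') + 'n'
flip('zbjyfjq') = flip('bjyfjq') + 'z'
flip('bjyfjq') = flip('jyfjq') + 'b'
flip('jyfjq') = flip('yfjq') + 'j'
flip('yfjq') = flip('fjq') + 'y'
flip('fjq') = flip('jq') + 'f'
flip('jq') = flip('q') + 'j'
flip('q') = 'q'  (base case)
Concatenating: 'q' + 'j' + 'f' + 'y' + 'j' + 'b' + 'z' + 'n' + 'c' = 'qjfyjbznc'

qjfyjbznc


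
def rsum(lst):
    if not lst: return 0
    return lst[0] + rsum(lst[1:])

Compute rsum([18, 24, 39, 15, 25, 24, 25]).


rsum([18, 24, 39, 15, 25, 24, 25]) = 18 + rsum([24, 39, 15, 25, 24, 25])
rsum([24, 39, 15, 25, 24, 25]) = 24 + rsum([39, 15, 25, 24, 25])
rsum([39, 15, 25, 24, 25]) = 39 + rsum([15, 25, 24, 25])
rsum([15, 25, 24, 25]) = 15 + rsum([25, 24, 25])
rsum([25, 24, 25]) = 25 + rsum([24, 25])
rsum([24, 25]) = 24 + rsum([25])
rsum([25]) = 25 + rsum([])
rsum([]) = 0  (base case)
Total: 18 + 24 + 39 + 15 + 25 + 24 + 25 + 0 = 170

170


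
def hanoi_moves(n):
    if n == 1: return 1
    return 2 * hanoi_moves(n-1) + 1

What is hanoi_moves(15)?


hanoi_moves(15) = 2 * hanoi_moves(14) + 1
hanoi_moves(14) = 2 * hanoi_moves(13) + 1
hanoi_moves(13) = 2 * hanoi_moves(12) + 1
hanoi_moves(12) = 2 * hanoi_moves(11) + 1
hanoi_moves(11) = 2 * hanoi_moves(10) + 1
hanoi_moves(10) = 2 * hanoi_moves(9) + 1
hanoi_moves(9) = 2 * hanoi_moves(8) + 1
hanoi_moves(8) = 2 * hanoi_moves(7) + 1
hanoi_moves(7) = 2 * hanoi_moves(6) + 1
hanoi_moves(6) = 2 * hanoi_moves(5) + 1
hanoi_moves(5) = 2 * hanoi_moves(4) + 1
hanoi_moves(4) = 2 * hanoi_moves(3) + 1
hanoi_moves(3) = 2 * hanoi_moves(2) + 1
hanoi_moves(2) = 2 * hanoi_moves(1) + 1
hanoi_moves(1) = 1  (base case)
hanoi_moves(2) = 2 * 1 + 1 = 3
hanoi_moves(3) = 2 * 3 + 1 = 7
hanoi_moves(4) = 2 * 7 + 1 = 15
hanoi_moves(5) = 2 * 15 + 1 = 31
hanoi_moves(6) = 2 * 31 + 1 = 63
hanoi_moves(7) = 2 * 63 + 1 = 127
hanoi_moves(8) = 2 * 127 + 1 = 255
hanoi_moves(9) = 2 * 255 + 1 = 511
hanoi_moves(10) = 2 * 511 + 1 = 1023
hanoi_moves(11) = 2 * 1023 + 1 = 2047
hanoi_moves(12) = 2 * 2047 + 1 = 4095
hanoi_moves(13) = 2 * 4095 + 1 = 8191
hanoi_moves(14) = 2 * 8191 + 1 = 16383
hanoi_moves(15) = 2 * 16383 + 1 = 32767

32767


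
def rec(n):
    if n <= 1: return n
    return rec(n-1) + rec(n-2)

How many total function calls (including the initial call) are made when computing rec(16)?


Let C(n) = total calls for rec(n)
C(0) = 1, C(1) = 1
C(2) = 1 + C(1) + C(0) = 1 + 1 + 1 = 3
C(3) = 1 + C(2) + C(1) = 1 + 3 + 1 = 5
C(4) = 1 + C(3) + C(2) = 1 + 5 + 3 = 9
C(5) = 1 + C(4) + C(3) = 1 + 9 + 5 = 15
C(6) = 1 + C(5) + C(4) = 1 + 15 + 9 = 25
C(7) = 1 + C(6) + C(5) = 1 + 25 + 15 = 41
C(8) = 1 + C(7) + C(6) = 1 + 41 + 25 = 67
C(9) = 1 + C(8) + C(7) = 1 + 67 + 41 = 109
C(10) = 1 + C(9) + C(8) = 1 + 109 + 67 = 177
C(11) = 1 + C(10) + C(9) = 1 + 177 + 109 = 287
C(12) = 1 + C(11) + C(10) = 1 + 287 + 177 = 465
C(13) = 1 + C(12) + C(11) = 1 + 465 + 287 = 753
C(14) = 1 + C(13) + C(12) = 1 + 753 + 465 = 1219
C(15) = 1 + C(14) + C(13) = 1 + 1219 + 753 = 1973
C(16) = 1 + C(15) + C(14) = 1 + 1973 + 1219 = 3193

3193
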